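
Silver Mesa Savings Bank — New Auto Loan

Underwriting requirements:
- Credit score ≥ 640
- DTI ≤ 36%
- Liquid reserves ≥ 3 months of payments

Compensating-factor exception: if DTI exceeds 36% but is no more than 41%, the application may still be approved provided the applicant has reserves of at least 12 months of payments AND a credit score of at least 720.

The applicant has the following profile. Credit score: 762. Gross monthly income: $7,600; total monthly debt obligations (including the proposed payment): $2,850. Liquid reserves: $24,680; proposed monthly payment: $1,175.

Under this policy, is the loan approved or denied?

Approved

Credit score 762 ≥ 640 (meets base)
DTI: 2,850 ÷ 7,600 = 37.5%, over the 36% base limit.
Reserves: 24,680 ÷ 1,175 = 21.0 months (meets 3-month minimum)
37.5% falls in the override range (36%–41%), so the compensating-factor test applies.
Override check — reserves: 21.0 mo (ok); score: 762 (ok).
Both override conditions satisfied; DTI exception granted.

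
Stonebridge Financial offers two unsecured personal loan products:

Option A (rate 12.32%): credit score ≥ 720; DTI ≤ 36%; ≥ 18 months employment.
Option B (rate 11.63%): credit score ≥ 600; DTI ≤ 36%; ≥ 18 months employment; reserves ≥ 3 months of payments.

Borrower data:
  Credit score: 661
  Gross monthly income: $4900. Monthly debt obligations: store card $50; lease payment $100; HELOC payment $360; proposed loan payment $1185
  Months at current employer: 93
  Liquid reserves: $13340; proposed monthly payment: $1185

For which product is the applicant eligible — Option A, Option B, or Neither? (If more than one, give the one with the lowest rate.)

Option B

Total debts = (50 + 100 + 360 + 1,185) = 1,695; DTI = 1,695/4,900 = 34.6%.
Reserves = 13,340/1,185 = 11.3 months.
Option A: score 661 < 720; DTI 34.6% ≤ 36%; employment 93 ≥ 18 mo → does not qualify.
Option B: score 661 ≥ 600; DTI 34.6% ≤ 36%; employment 93 ≥ 18 mo; reserves 11.3 ≥ 3 mo → qualifies.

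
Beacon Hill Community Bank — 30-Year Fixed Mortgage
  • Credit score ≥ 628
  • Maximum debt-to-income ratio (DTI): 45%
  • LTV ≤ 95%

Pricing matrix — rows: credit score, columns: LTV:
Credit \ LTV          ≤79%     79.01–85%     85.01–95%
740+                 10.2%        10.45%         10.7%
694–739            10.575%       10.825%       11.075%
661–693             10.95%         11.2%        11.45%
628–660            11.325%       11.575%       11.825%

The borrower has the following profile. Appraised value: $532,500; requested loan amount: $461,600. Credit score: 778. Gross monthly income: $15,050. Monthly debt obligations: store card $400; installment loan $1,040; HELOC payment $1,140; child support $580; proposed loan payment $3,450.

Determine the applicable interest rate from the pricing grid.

10.7%

Credit score 778 ≥ 628; Total monthly debts = (400 + 1,040 + 1,140 + 580 + 3,450) = 6,610. DTI: 6,610 ÷ 15,050 = 43.9%, within the 45% cap
Loan-to-value = 461,600/532,500 = 86.7% — pass (95% max)
Credit 778 → row 740+; LTV 86.7% → column 85.01–95%. Grid cell → 10.7%.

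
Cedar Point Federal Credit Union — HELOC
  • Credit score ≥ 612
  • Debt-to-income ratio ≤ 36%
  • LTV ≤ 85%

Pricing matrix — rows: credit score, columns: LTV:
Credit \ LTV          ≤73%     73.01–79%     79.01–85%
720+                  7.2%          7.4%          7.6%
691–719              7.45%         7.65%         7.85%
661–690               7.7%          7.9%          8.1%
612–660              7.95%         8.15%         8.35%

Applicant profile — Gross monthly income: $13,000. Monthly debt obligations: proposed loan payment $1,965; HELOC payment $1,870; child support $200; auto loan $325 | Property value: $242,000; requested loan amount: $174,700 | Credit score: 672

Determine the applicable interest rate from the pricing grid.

Credit score 672 ≥ 612; Total monthly debts = (1,965 + 1,870 + 200 + 325) = 4,360. DTI: 4,360 ÷ 13,000 = 33.5%, within the 36% cap
LTV = 174,700/242,000 = 72.2% ≤ 85%
Credit 672 → row 661–690; LTV 72.2% → column ≤73%. Grid cell → 7.7%.

7.7%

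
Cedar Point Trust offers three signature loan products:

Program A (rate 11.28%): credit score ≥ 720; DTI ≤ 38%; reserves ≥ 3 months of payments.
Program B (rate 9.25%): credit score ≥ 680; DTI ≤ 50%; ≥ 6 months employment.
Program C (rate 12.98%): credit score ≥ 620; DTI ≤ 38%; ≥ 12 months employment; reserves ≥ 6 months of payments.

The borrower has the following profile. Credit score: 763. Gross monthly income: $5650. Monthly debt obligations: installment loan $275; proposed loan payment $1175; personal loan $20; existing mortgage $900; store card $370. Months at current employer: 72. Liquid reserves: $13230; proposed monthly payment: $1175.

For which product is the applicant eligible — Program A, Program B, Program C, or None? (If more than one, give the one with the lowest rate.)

Total debts = (275 + 1,175 + 20 + 900 + 370) = 2,740; DTI = 2,740/5,650 = 48.5%.
Reserves = 13,230/1,175 = 11.3 months.
Program A: score 763 ≥ 720; DTI 48.5% > 38%; reserves 11.3 ≥ 3 mo → does not qualify.
Program B: score 763 ≥ 680; DTI 48.5% ≤ 50%; employment 72 ≥ 6 mo → qualifies.
Program C: score 763 ≥ 620; DTI 48.5% > 38%; employment 72 ≥ 12 mo; reserves 11.3 ≥ 6 mo → does not qualify.

Program B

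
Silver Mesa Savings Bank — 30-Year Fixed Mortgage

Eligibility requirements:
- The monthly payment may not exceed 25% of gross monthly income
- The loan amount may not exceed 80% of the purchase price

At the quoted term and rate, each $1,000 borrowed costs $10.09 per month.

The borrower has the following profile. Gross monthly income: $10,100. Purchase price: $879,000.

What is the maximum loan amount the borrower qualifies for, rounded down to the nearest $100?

Payment cap: 25% × $10,100 = $2,525/month.
At $10.09 per $1,000, that supports 2,525/10.09 × 1,000 ≈ $250,247 → $250,200.
LTV cap: 80% × $879,000 = $703,200 → $703,200.
Binding constraint: payment-to-income.

$250,200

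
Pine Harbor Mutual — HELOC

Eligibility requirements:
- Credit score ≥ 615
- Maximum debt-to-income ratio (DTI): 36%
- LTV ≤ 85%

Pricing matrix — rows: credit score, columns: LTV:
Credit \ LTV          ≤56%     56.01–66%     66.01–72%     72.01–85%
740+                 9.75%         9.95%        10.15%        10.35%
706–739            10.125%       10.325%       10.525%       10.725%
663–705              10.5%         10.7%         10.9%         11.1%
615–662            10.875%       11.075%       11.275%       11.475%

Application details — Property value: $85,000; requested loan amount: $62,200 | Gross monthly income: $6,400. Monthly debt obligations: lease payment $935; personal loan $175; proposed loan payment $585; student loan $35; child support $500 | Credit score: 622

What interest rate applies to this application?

11.475%

Credit score 622 ≥ 615; Total monthly debts = (935 + 175 + 585 + 35 + 500) = 2,230. Debt-to-income = 2,230/6,400 = 34.8% — meets 36% limit
LTV: 62,200 ÷ 85,000 = 73.2%, within 85% cap
Row: 622 falls in 615–662. Column: 73.2% falls in 72.01–85%. Rate = 11.475%.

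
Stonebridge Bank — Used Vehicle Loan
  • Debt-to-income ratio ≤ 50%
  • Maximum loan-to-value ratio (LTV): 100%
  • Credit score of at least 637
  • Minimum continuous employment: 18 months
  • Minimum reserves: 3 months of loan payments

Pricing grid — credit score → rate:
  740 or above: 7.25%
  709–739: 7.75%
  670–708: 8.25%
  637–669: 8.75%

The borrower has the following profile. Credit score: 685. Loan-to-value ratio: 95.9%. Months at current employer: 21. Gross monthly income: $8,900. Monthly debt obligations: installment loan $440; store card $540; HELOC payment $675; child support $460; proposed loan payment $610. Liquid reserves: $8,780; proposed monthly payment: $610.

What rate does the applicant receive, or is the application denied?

Credit score 685 ≥ 637 (meets minimum)
Reserves: 8,780 ÷ 610 = 14.4 months (meets 3-month minimum)
Employment 21 ≥ 18 months
LTV 95.9% — within 100%
Total monthly debts = (440 + 540 + 675 + 460 + 610) = 2,725. DTI: 2,725 ÷ 8,900 = 30.6%, within the 50% cap
All requirements met. Score 685 falls in the 670–708 tier → 8.25%.

Approved at 8.25%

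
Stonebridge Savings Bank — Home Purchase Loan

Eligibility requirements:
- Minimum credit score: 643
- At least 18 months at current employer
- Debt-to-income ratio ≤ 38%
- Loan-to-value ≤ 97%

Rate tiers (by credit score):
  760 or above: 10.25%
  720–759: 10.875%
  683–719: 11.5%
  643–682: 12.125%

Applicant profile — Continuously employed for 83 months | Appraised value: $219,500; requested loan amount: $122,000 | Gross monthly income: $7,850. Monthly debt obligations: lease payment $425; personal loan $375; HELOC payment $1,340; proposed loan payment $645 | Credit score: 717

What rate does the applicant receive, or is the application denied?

Credit score 717 ≥ 643 (meets minimum)
Total monthly debts = (425 + 375 + 1,340 + 645) = 2,785. Debt-to-income = 2,785/7,850 = 35.5% — meets 38% limit
Loan-to-value = 122,000/219,500 = 55.6% — pass (97% max)
Employment 83 ≥ 18 months
All requirements met. Score 717 falls in the 683–719 tier → 11.5%.

Approved at 11.5%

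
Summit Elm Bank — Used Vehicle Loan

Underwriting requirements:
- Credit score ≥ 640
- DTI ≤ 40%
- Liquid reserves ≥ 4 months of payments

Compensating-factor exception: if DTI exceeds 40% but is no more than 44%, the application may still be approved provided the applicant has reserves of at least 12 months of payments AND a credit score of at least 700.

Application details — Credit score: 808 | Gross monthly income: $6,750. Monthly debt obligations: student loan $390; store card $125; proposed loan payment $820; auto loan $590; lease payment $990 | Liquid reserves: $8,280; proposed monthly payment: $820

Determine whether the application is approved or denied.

Credit score 808 ≥ 640 (meets base)
Total debts = (390 + 125 + 820 + 590 + 990) = 2,915. DTI = 2,915/6,750 = 43.2% > 40% — standard DTI limit exceeded.
Liquid reserves cover 8,280/820 = 10.1 months — ≥ 4 required
DTI 43.2% is within the 40%–44% exception band; checking compensating factors.
Reserves 10.1 < 12 months; credit score 808 ≥ 700.
Compensating-factor requirement not fully met.

Denied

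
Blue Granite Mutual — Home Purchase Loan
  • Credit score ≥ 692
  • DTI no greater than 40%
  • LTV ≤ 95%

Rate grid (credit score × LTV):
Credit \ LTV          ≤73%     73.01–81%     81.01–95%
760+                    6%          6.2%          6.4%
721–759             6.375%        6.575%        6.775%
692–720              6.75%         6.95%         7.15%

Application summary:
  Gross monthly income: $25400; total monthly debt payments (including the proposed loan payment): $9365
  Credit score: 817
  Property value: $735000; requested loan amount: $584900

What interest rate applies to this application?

Credit score 817 ≥ 692; DTI: 9,365 ÷ 25,400 = 36.9%, within the 40% cap
Loan-to-value = 584,900/735,000 = 79.6% — pass (95% max)
Row: 817 falls in 760+. Column: 79.6% falls in 73.01–81%. Rate = 6.2%.

6.2%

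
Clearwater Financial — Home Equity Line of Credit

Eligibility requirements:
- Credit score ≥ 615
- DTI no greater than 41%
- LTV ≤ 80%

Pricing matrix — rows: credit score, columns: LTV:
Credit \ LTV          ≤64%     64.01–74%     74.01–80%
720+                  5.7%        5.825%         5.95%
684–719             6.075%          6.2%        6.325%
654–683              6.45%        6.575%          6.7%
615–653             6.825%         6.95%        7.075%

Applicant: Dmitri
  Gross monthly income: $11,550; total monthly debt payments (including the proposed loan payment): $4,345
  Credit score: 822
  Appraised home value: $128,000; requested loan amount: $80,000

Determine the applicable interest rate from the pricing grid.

5.7%

Credit score 822 ≥ 615; DTI = 4,345/11,550 = 37.6% ≤ 41%
LTV: 80,000 ÷ 128,000 = 62.5%, within 80% cap
Row: 822 falls in 720+. Column: 62.5% falls in ≤64%. Rate = 5.7%.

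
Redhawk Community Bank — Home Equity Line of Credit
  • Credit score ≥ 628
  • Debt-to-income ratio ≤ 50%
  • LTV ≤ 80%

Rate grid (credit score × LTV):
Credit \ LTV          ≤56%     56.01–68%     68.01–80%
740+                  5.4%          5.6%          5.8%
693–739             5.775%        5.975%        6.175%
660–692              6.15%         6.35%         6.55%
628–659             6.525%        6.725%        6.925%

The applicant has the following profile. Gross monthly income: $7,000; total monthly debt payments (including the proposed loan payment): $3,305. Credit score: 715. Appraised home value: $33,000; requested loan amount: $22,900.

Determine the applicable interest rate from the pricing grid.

Credit score 715 ≥ 628; DTI = 3,305/7,000 = 47.2% ≤ 50%
LTV = 22,900/33,000 = 69.4% ≤ 80%
Score 715 is in the 693–739 band; LTV 69.4% is in the 68.01–80% band → 6.175%.

6.175%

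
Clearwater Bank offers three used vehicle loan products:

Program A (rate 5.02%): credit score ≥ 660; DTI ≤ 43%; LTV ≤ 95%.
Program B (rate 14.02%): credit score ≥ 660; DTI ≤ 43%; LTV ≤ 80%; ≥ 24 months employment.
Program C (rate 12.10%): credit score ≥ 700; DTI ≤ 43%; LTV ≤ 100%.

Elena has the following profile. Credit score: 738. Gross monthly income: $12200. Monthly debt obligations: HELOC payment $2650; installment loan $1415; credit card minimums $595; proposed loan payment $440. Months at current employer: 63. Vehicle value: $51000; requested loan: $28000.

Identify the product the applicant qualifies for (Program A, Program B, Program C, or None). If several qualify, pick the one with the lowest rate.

Program A

Total debts = (2,650 + 1,415 + 595 + 440) = 5,100; DTI = 5,100/12,200 = 41.8%.
LTV = 28,000/51,000 = 54.9%.
Program A: score 738 ≥ 660; DTI 41.8% ≤ 43%; LTV 54.9% ≤ 95% → qualifies.
Program B: score 738 ≥ 660; DTI 41.8% ≤ 43%; LTV 54.9% ≤ 80%; employment 63 ≥ 24 mo → qualifies.
Program C: score 738 ≥ 700; DTI 41.8% ≤ 43%; LTV 54.9% ≤ 100% → qualifies.
Qualifying: Program A, Program B, Program C. Lowest rate is 5.02% → Program A.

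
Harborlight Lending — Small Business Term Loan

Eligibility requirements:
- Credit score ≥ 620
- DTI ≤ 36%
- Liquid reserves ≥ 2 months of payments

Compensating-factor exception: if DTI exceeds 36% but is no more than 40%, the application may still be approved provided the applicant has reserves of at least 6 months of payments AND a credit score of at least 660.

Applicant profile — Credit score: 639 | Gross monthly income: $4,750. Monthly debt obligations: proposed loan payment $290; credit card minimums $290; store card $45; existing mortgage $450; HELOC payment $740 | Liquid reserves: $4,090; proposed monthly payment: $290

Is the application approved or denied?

Denied

Credit score 639 ≥ 620 (meets base)
Total debts = (290 + 290 + 45 + 450 + 740) = 1,815. DTI: 1,815 ÷ 4,750 = 38.2%, over the 36% base limit.
Reserves = 4,090/290 = 14.1 months ≥ 2
38.2% falls in the override range (36%–40%), so the compensating-factor test applies.
Override check — reserves: 14.1 mo (ok); score: 639 (below 660).
Compensating-factor requirement not fully met.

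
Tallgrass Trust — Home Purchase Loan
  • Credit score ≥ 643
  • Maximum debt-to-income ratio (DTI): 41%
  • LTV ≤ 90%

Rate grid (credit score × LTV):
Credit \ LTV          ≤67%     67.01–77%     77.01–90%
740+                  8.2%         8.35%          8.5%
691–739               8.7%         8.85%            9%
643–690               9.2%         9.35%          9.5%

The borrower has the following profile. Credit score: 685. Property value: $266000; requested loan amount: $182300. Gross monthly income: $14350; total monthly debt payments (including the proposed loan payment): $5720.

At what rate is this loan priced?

9.35%

Credit score 685 ≥ 643; DTI: 5,720 ÷ 14,350 = 39.9%, within the 41% cap
LTV: 182,300 ÷ 266,000 = 68.5%, within 90% cap
Credit 685 → row 643–690; LTV 68.5% → column 67.01–77%. Grid cell → 9.35%.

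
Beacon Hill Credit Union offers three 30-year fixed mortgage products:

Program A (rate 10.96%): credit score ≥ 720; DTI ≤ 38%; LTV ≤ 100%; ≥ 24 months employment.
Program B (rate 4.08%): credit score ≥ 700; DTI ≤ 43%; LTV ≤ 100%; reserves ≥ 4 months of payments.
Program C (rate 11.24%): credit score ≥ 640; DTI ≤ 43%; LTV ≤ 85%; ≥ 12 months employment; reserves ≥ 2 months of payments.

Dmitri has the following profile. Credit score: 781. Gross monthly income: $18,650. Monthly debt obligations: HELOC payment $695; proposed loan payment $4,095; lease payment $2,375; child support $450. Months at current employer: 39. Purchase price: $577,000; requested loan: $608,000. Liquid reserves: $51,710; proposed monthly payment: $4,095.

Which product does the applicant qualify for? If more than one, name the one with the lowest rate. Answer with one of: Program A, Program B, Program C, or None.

None

Total debts = (695 + 4,095 + 2,375 + 450) = 7,615; DTI = 7,615/18,650 = 40.8%.
LTV = 608,000/577,000 = 105.4%.
Reserves = 51,710/4,095 = 12.6 months.
Program A: score 781 ≥ 720; DTI 40.8% > 38%; LTV 105.4% > 100%; employment 39 ≥ 24 mo → does not qualify.
Program B: score 781 ≥ 700; DTI 40.8% ≤ 43%; LTV 105.4% > 100%; reserves 12.6 ≥ 4 mo → does not qualify.
Program C: score 781 ≥ 640; DTI 40.8% ≤ 43%; LTV 105.4% > 85%; employment 39 ≥ 12 mo; reserves 12.6 ≥ 2 mo → does not qualify.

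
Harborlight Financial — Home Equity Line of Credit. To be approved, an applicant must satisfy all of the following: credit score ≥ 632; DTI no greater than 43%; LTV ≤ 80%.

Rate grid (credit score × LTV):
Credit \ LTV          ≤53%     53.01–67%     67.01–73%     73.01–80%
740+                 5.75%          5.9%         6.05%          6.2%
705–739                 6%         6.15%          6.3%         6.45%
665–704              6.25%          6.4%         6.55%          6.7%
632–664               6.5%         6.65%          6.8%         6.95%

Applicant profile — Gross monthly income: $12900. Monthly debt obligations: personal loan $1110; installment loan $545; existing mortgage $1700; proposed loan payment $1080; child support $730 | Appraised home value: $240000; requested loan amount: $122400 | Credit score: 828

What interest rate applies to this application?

5.75%

Credit score 828 ≥ 632; Total monthly debts = (1,110 + 545 + 1,700 + 1,080 + 730) = 5,165. Debt-to-income = 5,165/12,900 = 40% — meets 43% limit
LTV = 122,400/240,000 = 51% ≤ 80%
Credit 828 → row 740+; LTV 51% → column ≤53%. Grid cell → 5.75%.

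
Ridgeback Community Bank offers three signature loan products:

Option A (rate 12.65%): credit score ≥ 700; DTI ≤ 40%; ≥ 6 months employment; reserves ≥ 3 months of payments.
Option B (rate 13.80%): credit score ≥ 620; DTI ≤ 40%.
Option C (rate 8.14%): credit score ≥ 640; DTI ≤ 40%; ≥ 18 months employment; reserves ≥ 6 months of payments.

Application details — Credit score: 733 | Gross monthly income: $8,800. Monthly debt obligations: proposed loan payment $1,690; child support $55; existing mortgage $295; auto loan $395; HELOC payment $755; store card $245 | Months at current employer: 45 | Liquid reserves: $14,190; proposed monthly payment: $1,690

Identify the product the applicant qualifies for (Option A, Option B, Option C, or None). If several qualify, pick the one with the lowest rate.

Total debts = (1,690 + 55 + 295 + 395 + 755 + 245) = 3,435; DTI = 3,435/8,800 = 39%.
Reserves = 14,190/1,690 = 8.4 months.
Option A: score 733 ≥ 700; DTI 39% ≤ 40%; employment 45 ≥ 6 mo; reserves 8.4 ≥ 3 mo → qualifies.
Option B: score 733 ≥ 620; DTI 39% ≤ 40% → qualifies.
Option C: score 733 ≥ 640; DTI 39% ≤ 40%; employment 45 ≥ 18 mo; reserves 8.4 ≥ 6 mo → qualifies.
Qualifying: Option A, Option B, Option C. Lowest rate is 8.14% → Option C.

Option C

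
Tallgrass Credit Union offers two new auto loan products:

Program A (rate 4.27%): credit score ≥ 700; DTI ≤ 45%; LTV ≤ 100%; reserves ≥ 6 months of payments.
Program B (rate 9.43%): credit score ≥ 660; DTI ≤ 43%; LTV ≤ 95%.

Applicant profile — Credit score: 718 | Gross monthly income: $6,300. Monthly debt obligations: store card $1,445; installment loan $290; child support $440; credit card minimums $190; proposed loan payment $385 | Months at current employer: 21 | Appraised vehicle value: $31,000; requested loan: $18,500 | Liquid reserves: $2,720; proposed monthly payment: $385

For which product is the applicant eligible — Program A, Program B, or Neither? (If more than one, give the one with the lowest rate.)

Program A

Total debts = (1,445 + 290 + 440 + 190 + 385) = 2,750; DTI = 2,750/6,300 = 43.7%.
LTV = 18,500/31,000 = 59.7%.
Reserves = 2,720/385 = 7.1 months.
Program A: score 718 ≥ 700; DTI 43.7% ≤ 45%; LTV 59.7% ≤ 100%; reserves 7.1 ≥ 6 mo → qualifies.
Program B: score 718 ≥ 660; DTI 43.7% > 43%; LTV 59.7% ≤ 95% → does not qualify.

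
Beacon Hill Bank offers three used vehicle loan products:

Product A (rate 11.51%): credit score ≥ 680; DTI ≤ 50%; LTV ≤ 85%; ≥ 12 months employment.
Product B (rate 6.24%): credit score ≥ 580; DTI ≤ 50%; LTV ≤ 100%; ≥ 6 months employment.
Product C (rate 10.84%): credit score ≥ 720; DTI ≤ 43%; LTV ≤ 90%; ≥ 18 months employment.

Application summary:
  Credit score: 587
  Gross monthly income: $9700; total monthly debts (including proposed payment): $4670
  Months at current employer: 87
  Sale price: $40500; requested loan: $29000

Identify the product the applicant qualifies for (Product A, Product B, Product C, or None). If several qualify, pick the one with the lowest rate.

DTI = 4,670/9,700 = 48.1%.
LTV = 29,000/40,500 = 71.6%.
Product A: score 587 < 680; DTI 48.1% ≤ 50%; LTV 71.6% ≤ 85%; employment 87 ≥ 12 mo → does not qualify.
Product B: score 587 ≥ 580; DTI 48.1% ≤ 50%; LTV 71.6% ≤ 100%; employment 87 ≥ 6 mo → qualifies.
Product C: score 587 < 720; DTI 48.1% > 43%; LTV 71.6% ≤ 90%; employment 87 ≥ 18 mo → does not qualify.

Product B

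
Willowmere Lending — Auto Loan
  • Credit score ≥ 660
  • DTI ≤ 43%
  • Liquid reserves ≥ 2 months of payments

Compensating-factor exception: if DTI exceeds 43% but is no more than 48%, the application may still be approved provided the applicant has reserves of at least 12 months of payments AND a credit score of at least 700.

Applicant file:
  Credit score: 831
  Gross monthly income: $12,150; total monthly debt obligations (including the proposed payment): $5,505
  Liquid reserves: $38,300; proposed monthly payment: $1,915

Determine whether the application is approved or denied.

Credit score 831 ≥ 660 (meets base)
DTI: 5,505 ÷ 12,150 = 45.3%, over the 43% base limit.
Liquid reserves cover 38,300/1,915 = 20.0 months — ≥ 2 required
DTI 45.3% is within the 43%–48% exception band; checking compensating factors.
Override check — reserves: 20.0 mo (ok); score: 831 (ok).
Both compensating conditions met → exception applies.

Approved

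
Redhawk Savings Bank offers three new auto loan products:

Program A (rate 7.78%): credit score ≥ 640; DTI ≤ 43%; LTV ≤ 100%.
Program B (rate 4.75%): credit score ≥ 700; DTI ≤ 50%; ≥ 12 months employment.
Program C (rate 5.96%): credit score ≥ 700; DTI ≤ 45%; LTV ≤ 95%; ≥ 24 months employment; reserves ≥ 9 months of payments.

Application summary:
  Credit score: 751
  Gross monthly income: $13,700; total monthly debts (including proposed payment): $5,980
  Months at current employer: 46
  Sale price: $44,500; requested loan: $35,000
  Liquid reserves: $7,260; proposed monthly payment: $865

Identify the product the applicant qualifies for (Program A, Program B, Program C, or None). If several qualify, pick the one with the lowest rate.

Program B

DTI = 5,980/13,700 = 43.6%.
LTV = 35,000/44,500 = 78.7%.
Reserves = 7,260/865 = 8.4 months.
Program A: score 751 ≥ 640; DTI 43.6% > 43%; LTV 78.7% ≤ 100% → does not qualify.
Program B: score 751 ≥ 700; DTI 43.6% ≤ 50%; employment 46 ≥ 12 mo → qualifies.
Program C: score 751 ≥ 700; DTI 43.6% ≤ 45%; LTV 78.7% ≤ 95%; employment 46 ≥ 24 mo; reserves 8.4 < 9 mo → does not qualify.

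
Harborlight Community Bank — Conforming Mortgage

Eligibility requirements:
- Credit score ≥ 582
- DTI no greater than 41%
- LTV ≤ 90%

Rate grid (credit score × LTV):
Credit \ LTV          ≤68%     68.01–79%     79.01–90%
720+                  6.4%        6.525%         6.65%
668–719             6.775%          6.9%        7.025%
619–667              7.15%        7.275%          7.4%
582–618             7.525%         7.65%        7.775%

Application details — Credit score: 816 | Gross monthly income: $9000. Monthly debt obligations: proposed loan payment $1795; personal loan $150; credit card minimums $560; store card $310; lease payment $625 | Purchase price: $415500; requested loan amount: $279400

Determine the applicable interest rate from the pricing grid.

6.4%

Credit score 816 ≥ 582; Total monthly debts = (1,795 + 150 + 560 + 310 + 625) = 3,440. Debt-to-income = 3,440/9,000 = 38.2% — meets 41% limit
LTV: 279,400 ÷ 415,500 = 67.2%, within 90% cap
Row: 816 falls in 720+. Column: 67.2% falls in ≤68%. Rate = 6.4%.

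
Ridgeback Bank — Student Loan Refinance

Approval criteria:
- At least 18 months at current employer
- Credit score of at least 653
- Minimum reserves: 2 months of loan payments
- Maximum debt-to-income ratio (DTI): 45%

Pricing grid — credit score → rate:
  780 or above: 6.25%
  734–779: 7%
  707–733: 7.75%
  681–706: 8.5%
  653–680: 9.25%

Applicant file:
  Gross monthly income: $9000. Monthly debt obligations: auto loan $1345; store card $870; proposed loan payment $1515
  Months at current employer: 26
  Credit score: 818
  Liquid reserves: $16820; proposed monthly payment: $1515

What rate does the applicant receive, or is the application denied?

Approved at 6.25%

Credit score 818 ≥ 653 (meets minimum)
Total monthly debts = (1,345 + 870 + 1,515) = 3,730. DTI: 3,730 ÷ 9,000 = 41.4%, within the 45% cap
Reserves = 16,820/1,515 = 11.1 months ≥ 2
Employment 26 ≥ 18 months
All requirements met. Score 818 falls in the 780 or above tier → 6.25%.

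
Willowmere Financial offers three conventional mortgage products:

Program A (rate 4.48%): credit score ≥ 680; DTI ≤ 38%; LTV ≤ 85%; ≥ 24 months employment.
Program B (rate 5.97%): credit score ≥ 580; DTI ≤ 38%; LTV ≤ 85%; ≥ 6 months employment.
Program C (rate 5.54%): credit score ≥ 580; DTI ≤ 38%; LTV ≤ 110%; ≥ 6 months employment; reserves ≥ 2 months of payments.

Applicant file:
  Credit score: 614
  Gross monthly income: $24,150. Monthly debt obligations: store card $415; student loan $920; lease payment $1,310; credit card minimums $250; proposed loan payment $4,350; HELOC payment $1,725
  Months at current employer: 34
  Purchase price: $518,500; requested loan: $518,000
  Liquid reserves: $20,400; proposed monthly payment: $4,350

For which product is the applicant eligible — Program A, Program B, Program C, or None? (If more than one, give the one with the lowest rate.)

Total debts = (415 + 920 + 1,310 + 250 + 4,350 + 1,725) = 8,970; DTI = 8,970/24,150 = 37.1%.
LTV = 518,000/518,500 = 99.9%.
Reserves = 20,400/4,350 = 4.7 months.
Program A: score 614 < 680; DTI 37.1% ≤ 38%; LTV 99.9% > 85%; employment 34 ≥ 24 mo → does not qualify.
Program B: score 614 ≥ 580; DTI 37.1% ≤ 38%; LTV 99.9% > 85%; employment 34 ≥ 6 mo → does not qualify.
Program C: score 614 ≥ 580; DTI 37.1% ≤ 38%; LTV 99.9% ≤ 110%; employment 34 ≥ 6 mo; reserves 4.7 ≥ 2 mo → qualifies.

Program C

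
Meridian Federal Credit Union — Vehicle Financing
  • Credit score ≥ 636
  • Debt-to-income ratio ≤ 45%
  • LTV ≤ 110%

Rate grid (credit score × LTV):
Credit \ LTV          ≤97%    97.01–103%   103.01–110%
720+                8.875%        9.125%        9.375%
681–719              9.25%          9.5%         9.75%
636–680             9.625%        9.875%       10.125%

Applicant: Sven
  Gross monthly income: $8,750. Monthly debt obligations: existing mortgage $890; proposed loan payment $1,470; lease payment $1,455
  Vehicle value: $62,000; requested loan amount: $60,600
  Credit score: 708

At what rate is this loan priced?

9.5%

Credit score 708 ≥ 636; Total monthly debts = (890 + 1,470 + 1,455) = 3,815. Debt-to-income = 3,815/8,750 = 43.6% — meets 45% limit
LTV = 60,600/62,000 = 97.7% ≤ 110%
Row: 708 falls in 681–719. Column: 97.7% falls in 97.01–103%. Rate = 9.5%.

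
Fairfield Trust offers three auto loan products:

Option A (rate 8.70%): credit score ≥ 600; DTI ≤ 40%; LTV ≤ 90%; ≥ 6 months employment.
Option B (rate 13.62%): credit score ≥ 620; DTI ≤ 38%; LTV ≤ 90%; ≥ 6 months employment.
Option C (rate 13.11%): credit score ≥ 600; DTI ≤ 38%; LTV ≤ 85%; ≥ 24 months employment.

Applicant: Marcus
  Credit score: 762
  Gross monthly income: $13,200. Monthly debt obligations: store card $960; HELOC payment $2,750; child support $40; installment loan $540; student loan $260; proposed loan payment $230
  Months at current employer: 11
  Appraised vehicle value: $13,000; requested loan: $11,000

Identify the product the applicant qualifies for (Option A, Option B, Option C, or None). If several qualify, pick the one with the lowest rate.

Option A

Total debts = (960 + 2,750 + 40 + 540 + 260 + 230) = 4,780; DTI = 4,780/13,200 = 36.2%.
LTV = 11,000/13,000 = 84.6%.
Option A: score 762 ≥ 600; DTI 36.2% ≤ 40%; LTV 84.6% ≤ 90%; employment 11 ≥ 6 mo → qualifies.
Option B: score 762 ≥ 620; DTI 36.2% ≤ 38%; LTV 84.6% ≤ 90%; employment 11 ≥ 6 mo → qualifies.
Option C: score 762 ≥ 600; DTI 36.2% ≤ 38%; LTV 84.6% ≤ 85%; employment 11 < 24 mo → does not qualify.
Qualifying: Option A, Option B. Lowest rate is 8.70% → Option A.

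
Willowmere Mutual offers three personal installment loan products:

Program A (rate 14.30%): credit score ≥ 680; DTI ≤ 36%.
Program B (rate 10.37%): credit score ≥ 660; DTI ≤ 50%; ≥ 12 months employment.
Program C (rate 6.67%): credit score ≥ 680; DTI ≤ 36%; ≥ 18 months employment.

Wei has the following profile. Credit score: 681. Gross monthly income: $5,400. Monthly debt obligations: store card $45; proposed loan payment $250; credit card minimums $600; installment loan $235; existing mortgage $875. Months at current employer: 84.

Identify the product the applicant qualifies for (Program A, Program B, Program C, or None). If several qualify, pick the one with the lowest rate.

Program B

Total debts = (45 + 250 + 600 + 235 + 875) = 2,005; DTI = 2,005/5,400 = 37.1%.
Program A: score 681 ≥ 680; DTI 37.1% > 36% → does not qualify.
Program B: score 681 ≥ 660; DTI 37.1% ≤ 50%; employment 84 ≥ 12 mo → qualifies.
Program C: score 681 ≥ 680; DTI 37.1% > 36%; employment 84 ≥ 18 mo → does not qualify.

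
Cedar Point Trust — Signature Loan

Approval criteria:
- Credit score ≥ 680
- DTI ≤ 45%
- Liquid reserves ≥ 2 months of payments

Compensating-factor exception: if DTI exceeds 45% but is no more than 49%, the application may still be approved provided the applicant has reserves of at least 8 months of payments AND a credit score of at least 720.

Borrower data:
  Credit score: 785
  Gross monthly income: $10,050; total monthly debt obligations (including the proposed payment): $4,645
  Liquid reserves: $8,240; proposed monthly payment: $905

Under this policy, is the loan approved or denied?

Approved

Credit score 785 ≥ 680 (meets base)
DTI: 4,645 ÷ 10,050 = 46.2%, over the 45% base limit.
Reserves: 8,240 ÷ 905 = 9.1 months (meets 2-month minimum)
46.2% falls in the override range (45%–49%), so the compensating-factor test applies.
Override check — reserves: 9.1 mo (ok); score: 785 (ok).
Both override conditions satisfied; DTI exception granted.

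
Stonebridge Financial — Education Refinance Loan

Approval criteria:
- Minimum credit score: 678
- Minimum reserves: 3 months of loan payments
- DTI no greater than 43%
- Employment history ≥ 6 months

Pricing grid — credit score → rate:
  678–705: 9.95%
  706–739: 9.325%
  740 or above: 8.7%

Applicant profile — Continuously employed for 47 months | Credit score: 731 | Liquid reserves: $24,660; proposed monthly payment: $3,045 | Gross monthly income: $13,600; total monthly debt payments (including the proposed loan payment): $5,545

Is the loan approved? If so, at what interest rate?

Credit score 731 ≥ 678 (meets minimum)
Employment 47 ≥ 6 months
DTI = 5,545/13,600 = 40.8% ≤ 43%
Reserves: 24,660 ÷ 3,045 = 8.1 months (meets 3-month minimum)
All requirements met. Score 731 falls in the 706–739 tier → 9.325%.

Approved at 9.325%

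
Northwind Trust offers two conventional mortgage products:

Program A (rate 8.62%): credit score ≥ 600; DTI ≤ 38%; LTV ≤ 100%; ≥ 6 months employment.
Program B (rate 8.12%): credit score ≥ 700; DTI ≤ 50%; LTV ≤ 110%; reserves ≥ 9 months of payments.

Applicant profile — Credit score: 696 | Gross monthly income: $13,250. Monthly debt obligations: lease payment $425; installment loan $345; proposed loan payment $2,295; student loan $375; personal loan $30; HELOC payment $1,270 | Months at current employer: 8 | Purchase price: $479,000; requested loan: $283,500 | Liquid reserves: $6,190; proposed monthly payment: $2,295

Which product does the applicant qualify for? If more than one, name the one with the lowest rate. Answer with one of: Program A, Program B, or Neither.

Total debts = (425 + 345 + 2,295 + 375 + 30 + 1,270) = 4,740; DTI = 4,740/13,250 = 35.8%.
LTV = 283,500/479,000 = 59.2%.
Reserves = 6,190/2,295 = 2.7 months.
Program A: score 696 ≥ 600; DTI 35.8% ≤ 38%; LTV 59.2% ≤ 100%; employment 8 ≥ 6 mo → qualifies.
Program B: score 696 < 700; DTI 35.8% ≤ 50%; LTV 59.2% ≤ 110%; reserves 2.7 < 9 mo → does not qualify.

Program A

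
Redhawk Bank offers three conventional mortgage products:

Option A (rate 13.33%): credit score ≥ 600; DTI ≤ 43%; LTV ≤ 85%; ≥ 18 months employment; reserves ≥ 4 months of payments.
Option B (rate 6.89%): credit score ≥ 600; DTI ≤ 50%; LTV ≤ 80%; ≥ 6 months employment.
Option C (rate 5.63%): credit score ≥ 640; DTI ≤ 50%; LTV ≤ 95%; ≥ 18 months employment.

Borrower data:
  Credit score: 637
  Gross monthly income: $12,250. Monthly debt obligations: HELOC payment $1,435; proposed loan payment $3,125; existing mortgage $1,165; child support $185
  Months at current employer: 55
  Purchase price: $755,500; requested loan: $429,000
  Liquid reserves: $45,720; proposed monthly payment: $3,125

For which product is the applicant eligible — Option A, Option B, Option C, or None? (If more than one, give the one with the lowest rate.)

Option B

Total debts = (1,435 + 3,125 + 1,165 + 185) = 5,910; DTI = 5,910/12,250 = 48.2%.
LTV = 429,000/755,500 = 56.8%.
Reserves = 45,720/3,125 = 14.6 months.
Option A: score 637 ≥ 600; DTI 48.2% > 43%; LTV 56.8% ≤ 85%; employment 55 ≥ 18 mo; reserves 14.6 ≥ 4 mo → does not qualify.
Option B: score 637 ≥ 600; DTI 48.2% ≤ 50%; LTV 56.8% ≤ 80%; employment 55 ≥ 6 mo → qualifies.
Option C: score 637 < 640; DTI 48.2% ≤ 50%; LTV 56.8% ≤ 95%; employment 55 ≥ 18 mo → does not qualify.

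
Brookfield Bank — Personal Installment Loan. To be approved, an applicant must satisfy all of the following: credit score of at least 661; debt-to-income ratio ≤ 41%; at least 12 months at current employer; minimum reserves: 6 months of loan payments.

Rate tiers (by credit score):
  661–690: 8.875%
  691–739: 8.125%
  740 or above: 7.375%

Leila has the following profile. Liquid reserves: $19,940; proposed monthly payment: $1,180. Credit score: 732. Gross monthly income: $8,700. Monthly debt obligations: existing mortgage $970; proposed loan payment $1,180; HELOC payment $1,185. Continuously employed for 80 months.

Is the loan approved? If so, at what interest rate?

Credit score 732 ≥ 661 (meets minimum)
Employment 80 ≥ 12 months
Reserves = 19,940/1,180 = 16.9 months ≥ 6
Total monthly debts = (970 + 1,180 + 1,185) = 3,335. Debt-to-income = 3,335/8,700 = 38.3% — meets 41% limit
All requirements met. Score 732 falls in the 691–739 tier → 8.125%.

Approved at 8.125%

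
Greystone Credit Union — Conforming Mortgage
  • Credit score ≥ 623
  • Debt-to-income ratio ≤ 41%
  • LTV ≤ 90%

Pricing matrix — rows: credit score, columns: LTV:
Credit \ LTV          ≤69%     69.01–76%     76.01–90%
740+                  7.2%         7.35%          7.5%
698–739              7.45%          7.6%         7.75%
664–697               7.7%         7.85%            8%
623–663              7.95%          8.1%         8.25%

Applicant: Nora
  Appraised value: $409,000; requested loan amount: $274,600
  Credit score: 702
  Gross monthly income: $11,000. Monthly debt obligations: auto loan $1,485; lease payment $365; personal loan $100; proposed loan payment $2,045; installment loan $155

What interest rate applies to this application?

Credit score 702 ≥ 623; Total monthly debts = (1,485 + 365 + 100 + 2,045 + 155) = 4,150. Debt-to-income = 4,150/11,000 = 37.7% — meets 41% limit
Loan-to-value = 274,600/409,000 = 67.1% — pass (90% max)
Score 702 is in the 698–739 band; LTV 67.1% is in the ≤69% band → 7.45%.

7.45%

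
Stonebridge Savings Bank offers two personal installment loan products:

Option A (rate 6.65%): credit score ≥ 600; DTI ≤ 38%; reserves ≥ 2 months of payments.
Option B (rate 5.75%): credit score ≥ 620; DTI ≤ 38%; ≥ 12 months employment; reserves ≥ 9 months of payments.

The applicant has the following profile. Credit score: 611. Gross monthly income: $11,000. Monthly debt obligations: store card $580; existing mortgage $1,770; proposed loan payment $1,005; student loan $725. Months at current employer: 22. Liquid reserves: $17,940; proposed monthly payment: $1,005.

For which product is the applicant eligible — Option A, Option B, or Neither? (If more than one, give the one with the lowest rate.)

Option A

Total debts = (580 + 1,770 + 1,005 + 725) = 4,080; DTI = 4,080/11,000 = 37.1%.
Reserves = 17,940/1,005 = 17.9 months.
Option A: score 611 ≥ 600; DTI 37.1% ≤ 38%; reserves 17.9 ≥ 2 mo → qualifies.
Option B: score 611 < 620; DTI 37.1% ≤ 38%; employment 22 ≥ 12 mo; reserves 17.9 ≥ 9 mo → does not qualify.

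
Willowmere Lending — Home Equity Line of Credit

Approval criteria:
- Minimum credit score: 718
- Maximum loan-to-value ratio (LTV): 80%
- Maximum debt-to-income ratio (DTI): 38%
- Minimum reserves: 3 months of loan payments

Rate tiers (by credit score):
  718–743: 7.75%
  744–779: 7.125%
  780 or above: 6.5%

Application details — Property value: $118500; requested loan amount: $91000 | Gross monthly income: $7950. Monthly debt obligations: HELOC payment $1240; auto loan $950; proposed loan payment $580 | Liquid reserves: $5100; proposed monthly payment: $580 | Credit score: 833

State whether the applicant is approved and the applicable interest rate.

Approved at 6.5%

Credit score 833 ≥ 718 (meets minimum)
Reserves = 5,100/580 = 8.8 months ≥ 3
LTV: 91,000 ÷ 118,500 = 76.8%, within 80% cap
Total monthly debts = (1,240 + 950 + 580) = 2,770. Debt-to-income = 2,770/7,950 = 34.8% — meets 38% limit
All requirements met. Score 833 falls in the 780 or above tier → 6.5%.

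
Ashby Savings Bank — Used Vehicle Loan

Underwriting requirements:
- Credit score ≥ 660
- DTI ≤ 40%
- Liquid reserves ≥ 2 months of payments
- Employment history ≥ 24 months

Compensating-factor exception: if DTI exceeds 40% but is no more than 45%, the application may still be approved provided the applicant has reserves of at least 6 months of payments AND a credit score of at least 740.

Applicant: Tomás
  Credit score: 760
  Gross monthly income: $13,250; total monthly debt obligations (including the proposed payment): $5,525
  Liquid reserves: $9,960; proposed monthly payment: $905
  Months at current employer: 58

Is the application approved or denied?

Approved

Credit score 760 ≥ 660 (meets base)
DTI = 5,525/13,250 = 41.7% > 40% — standard DTI limit exceeded.
Reserves: 9,960 ÷ 905 = 11.0 months (meets 2-month minimum)
Employment 58 ≥ 24 months
41.7% falls in the override range (40%–45%), so the compensating-factor test applies.
Reserves 11.0 ≥ 6 months; credit score 760 ≥ 740.
Both compensating conditions met → exception applies.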